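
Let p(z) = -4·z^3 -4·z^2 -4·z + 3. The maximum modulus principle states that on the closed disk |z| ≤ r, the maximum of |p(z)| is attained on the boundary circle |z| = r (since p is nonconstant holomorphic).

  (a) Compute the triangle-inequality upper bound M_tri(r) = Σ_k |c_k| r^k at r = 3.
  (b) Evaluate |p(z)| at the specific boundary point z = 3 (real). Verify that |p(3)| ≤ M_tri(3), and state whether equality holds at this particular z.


Coefficients: c_0 = 3, c_1 = -4, c_2 = -4, c_3 = -4. Radius r = 3.
Part (a). Triangle bound: M_tri(r) = Σ_k |c_k| r^k
  = |3|·3^0 + |-4|·3^1 + |-4|·3^2 + |-4|·3^3
  = 3 + 12 + 36 + 108 = 159.
This bounds M(r) := max_{|z|=r} |p(z)| from above; equality holds iff all terms c_k z^k can be made to align in phase at a single z on |z|=r.
Part (b). At z = 3 (real, on the circle |z| = r):
  p(3) = (3)·3^0 + (-4)·3^1 + (-4)·3^2 + (-4)·3^3 = -153.
  |p(3)| = 153.
Check: |p(3)| = 153 ≤ 159 = M_tri(3). ✓ Equality does not hold at z = 3 (the coefficients have mixed signs, so the terms do not all align in phase there).

M_tri(3) = 159; |p(3)| = 153; equality at z=3: no.


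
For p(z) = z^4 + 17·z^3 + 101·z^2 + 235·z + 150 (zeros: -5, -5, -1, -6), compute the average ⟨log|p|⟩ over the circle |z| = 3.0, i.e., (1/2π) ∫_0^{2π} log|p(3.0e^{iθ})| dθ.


Zeros: -6, -5, -5, -1; r = 3.0.
Inside |z| < r: -1. Outside (|z| ≥ r): -6, -5, -5.
p(0) = 150, so log|p(0)| = log(150) = 5.0106.
Apply Jensen: I(r) = log|p(0)| + Σ_k log(r/|z_k|), summed over zeros inside |z| < r.
  log(r/|z_k|) for z_k = -1: log(3.0/1) = 1.0986
  Outside zeros (-6, -5, -5) contribute nothing to the Jensen sum.
Sum over inside zeros: 1.0986.
I(r) = log|p(0)| + (inside sum) = 5.0106 + 1.0986 = 6.1092.
Note: since some zeros are outside |z| ≤ r, the simplified n·log(r) form does NOT apply — only the inside zeros contribute.

I(r) ≈ 6.1092.


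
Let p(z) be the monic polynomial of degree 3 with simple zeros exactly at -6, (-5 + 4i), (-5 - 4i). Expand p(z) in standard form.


The polynomial is p(z) = ∏_{α ∈ S} (z − α), where S = {-6, (-5 + 4i), (-5 - 4i)}.
Expanding the product yields: p(z) = z^3 + 16·z^2 + 101·z + 246.
Note conjugate pairs combine to real quadratics: (z − (-5+4i))(z − (-5−4i)) = z² + 10z + 41.
The resulting polynomial has degree 3 and real coefficients as required.

p(z) = z^3 + 16·z^2 + 101·z + 246.


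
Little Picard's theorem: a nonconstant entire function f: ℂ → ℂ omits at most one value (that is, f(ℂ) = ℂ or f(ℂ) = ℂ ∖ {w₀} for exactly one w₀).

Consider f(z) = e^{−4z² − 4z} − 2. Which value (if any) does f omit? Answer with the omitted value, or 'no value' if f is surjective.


Little Picard bounds the complement of f(ℂ) to at most one point.
The exponent g(z) = −4z² − 4z is a nonconstant polynomial, hence surjective onto ℂ. So e^{g(z)} takes every value in {e^w : w ∈ ℂ} = ℂ ∖ {0}. Adding -2 shifts the range to ℂ ∖ {-2}. f omits exactly -2.

Omitted value: -2.


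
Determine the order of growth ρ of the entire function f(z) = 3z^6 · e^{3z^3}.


M(r) = max_{|z|=r} |3|·|z|^6·|e^{3z^3}| = 3·r^6 · e^{3r^3} (the factors attain their maxima compatibly on |z|=r). Then log M(r) = log 3 + 6·log r + 3r^3, dominated by the last term, so log log M(r) ~ 3·log r. The polynomial factor 3z^6 contributes only a log r term and does not affect the order. ρ = 3.
Therefore ρ = 3.

Order ρ = 3.


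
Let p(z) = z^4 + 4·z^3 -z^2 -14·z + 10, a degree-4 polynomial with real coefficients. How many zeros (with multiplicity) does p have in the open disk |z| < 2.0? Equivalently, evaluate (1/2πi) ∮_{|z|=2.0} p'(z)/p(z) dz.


The zeros of p are: (-3 + 1i), (-3 - 1i), 1, 1.
Their magnitudes are: 3.162, 3.162, 1, 1.
Zeros with |z| < R = 2.0: 1, 1.
Count = 2.
By the argument principle, (1/2πi) ∮_{|z|=R} p'(z)/p(z) dz equals exactly this count.

Number of zeros inside |z| < 2.0: 2.


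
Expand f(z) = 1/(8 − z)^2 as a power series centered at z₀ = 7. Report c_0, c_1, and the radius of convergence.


Let w = z − z₀, so z = z₀ + w.
Then 8 − z = 8 − (z₀ + w) = (8 − z₀) − w = 1 − w.
f(z) = 1/(1 − w)^2 = (1/(1)^2) · (1 − w/(1))^{−2}.
By the binomial series (1−u)^{−2} = Σ_{n≥0} C(n+1, 1) u^n for |u|<1, with u = w/(1):
  c_n = C(n+1, 1) / (1)^(n+2).
  c_0 = 1/(1)^2 = 1.
  c_1 = 2/(1)^3 = 2.
The series is valid for |w/d| < 1, i.e. |z − z₀| < |d|.
Radius of convergence: R = |8 − z₀| = |1| = 1 (distance from z₀ to the singularity z = 8).

c_0 = 1, c_1 = 2; R = 1.


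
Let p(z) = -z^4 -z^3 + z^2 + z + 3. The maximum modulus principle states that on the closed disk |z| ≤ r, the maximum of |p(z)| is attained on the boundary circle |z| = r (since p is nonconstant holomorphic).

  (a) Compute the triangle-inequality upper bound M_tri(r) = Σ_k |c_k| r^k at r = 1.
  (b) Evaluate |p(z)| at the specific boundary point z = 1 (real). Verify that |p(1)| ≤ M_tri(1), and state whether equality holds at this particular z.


Coefficients: c_0 = 3, c_1 = 1, c_2 = 1, c_3 = -1, c_4 = -1. Radius r = 1.
Part (a). Triangle bound: M_tri(r) = Σ_k |c_k| r^k
  = |3|·1^0 + |1|·1^1 + |1|·1^2 + |-1|·1^3 + |-1|·1^4
  = 3 + 1 + 1 + 1 + 1 = 7.
This bounds M(r) := max_{|z|=r} |p(z)| from above; equality holds iff all terms c_k z^k can be made to align in phase at a single z on |z|=r.
Part (b). At z = 1 (real, on the circle |z| = r):
  p(1) = (3)·1^0 + (1)·1^1 + (1)·1^2 + (-1)·1^3 + (-1)·1^4 = 3.
  |p(1)| = 3.
Check: |p(1)| = 3 ≤ 7 = M_tri(1). ✓ Equality does not hold at z = 1 (the coefficients have mixed signs, so the terms do not all align in phase there).

M_tri(1) = 7; |p(1)| = 3; equality at z=1: no.


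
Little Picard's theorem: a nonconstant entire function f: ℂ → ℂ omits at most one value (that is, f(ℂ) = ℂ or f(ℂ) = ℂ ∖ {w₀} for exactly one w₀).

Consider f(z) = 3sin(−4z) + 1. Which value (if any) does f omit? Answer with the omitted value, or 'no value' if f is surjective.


Little Picard bounds the complement of f(ℂ) to at most one point.
sin is entire and surjective onto ℂ: for every w ∈ ℂ, sin(ζ) = w has a solution ζ ∈ ℂ (e.g., via the complex inverse arcsin). With ζ = −4z this gives z = ζ/(-4). Then 3·sin(−4z) takes every value in 3·ℂ = ℂ, and adding 1 is a bijection of ℂ. So f is surjective and omits no value. (Note: only on the real line is sin bounded by [−1, 1].)

Omitted value: no value.


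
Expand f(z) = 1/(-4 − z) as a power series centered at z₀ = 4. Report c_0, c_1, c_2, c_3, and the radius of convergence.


Let w = z − z₀, so z = z₀ + w.
Then -4 − z = -4 − (z₀ + w) = (-4 − z₀) − w = -8 − w.
f(z) = 1/(-8 − w) = (1/(-8)) · 1/(1 − w/(-8)) = Σ_{n≥0} w^n / (-8)^(n+1).
So c_n = 1/(-8)^(n+1):
  c_0 = 1/(-8)^1 = -1/8.
  c_1 = 1/(-8)^2 = 1/64.
  c_2 = 1/(-8)^3 = -1/512.
  c_3 = 1/(-8)^4 = 1/4096.
The series is valid for |w/d| < 1, i.e. |z − z₀| < |d|.
Radius of convergence: R = |-4 − z₀| = |-8| = 8 (distance from z₀ to the singularity z = -4).

c_0 = -1/8, c_1 = 1/64, c_2 = -1/512, c_3 = 1/4096; R = 8.


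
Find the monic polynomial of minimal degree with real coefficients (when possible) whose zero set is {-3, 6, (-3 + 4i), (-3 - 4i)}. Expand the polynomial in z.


The polynomial is p(z) = ∏_{α ∈ S} (z − α), where S = {-3, 6, (-3 + 4i), (-3 - 4i)}.
Expanding the product yields: p(z) = z^4 + 3·z^3 -11·z^2 -183·z -450.
Note conjugate pairs combine to real quadratics: (z − (-3+4i))(z − (-3−4i)) = z² + 6z + 25.
The resulting polynomial has degree 4 and real coefficients as required.

p(z) = z^4 + 3·z^3 -11·z^2 -183·z -450.


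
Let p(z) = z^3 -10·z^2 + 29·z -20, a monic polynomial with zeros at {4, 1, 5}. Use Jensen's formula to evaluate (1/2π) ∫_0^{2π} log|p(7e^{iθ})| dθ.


Zeros: 1, 4, 5; r = 7.
Inside |z| < r: 1, 4, 5. Outside (|z| ≥ r): ∅.
p(0) = -20, so log|p(0)| = log(20) = 2.9957.
Apply Jensen: I(r) = log|p(0)| + Σ_k log(r/|z_k|), summed over zeros inside |z| < r.
  log(r/|z_k|) for z_k = 4: log(7/4) = 0.5596
  log(r/|z_k|) for z_k = 1: log(7/1) = 1.9459
  log(r/|z_k|) for z_k = 5: log(7/5) = 0.3365
Sum over inside zeros: 2.8420.
I(r) = log|p(0)| + (inside sum) = 2.9957 + 2.8420 = 5.8377.
Closed form (all zeros inside, monic): I(r) = n·log(r) = 3·log(7) = 5.8377. ✓

I(r) ≈ 5.8377.


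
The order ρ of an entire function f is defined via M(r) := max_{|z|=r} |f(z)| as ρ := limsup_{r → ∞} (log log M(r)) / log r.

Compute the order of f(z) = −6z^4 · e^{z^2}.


M(r) = max_{|z|=r} |-6|·|z|^4·|e^{z^2}| = 6·r^4 · e^{1r^2} (the factors attain their maxima compatibly on |z|=r). Then log M(r) = log 6 + 4·log r + 1r^2, dominated by the last term, so log log M(r) ~ 2·log r. The polynomial factor -6z^4 contributes only a log r term and does not affect the order. ρ = 2.
Therefore ρ = 2.

Order ρ = 2.


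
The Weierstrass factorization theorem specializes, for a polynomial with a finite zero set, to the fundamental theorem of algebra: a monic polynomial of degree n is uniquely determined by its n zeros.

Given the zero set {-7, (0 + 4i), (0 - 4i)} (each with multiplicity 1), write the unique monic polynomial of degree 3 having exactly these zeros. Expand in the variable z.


The polynomial is p(z) = ∏_{α ∈ S} (z − α), where S = {-7, (0 + 4i), (0 - 4i)}.
Expanding the product yields: p(z) = z^3 + 7·z^2 + 16·z + 112.
Note conjugate pairs combine to real quadratics: (z − (0+4i))(z − (0−4i)) = z² + 16.
The resulting polynomial has degree 3 and real coefficients as required.

p(z) = z^3 + 7·z^2 + 16·z + 112.


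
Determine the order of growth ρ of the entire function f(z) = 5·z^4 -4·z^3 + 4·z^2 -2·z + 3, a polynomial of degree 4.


|f(z)| ≤ Σ|c_k|·r^k = O(r^4) as r → ∞. Polynomial growth is O(e^{r^ε}) for every ε > 0 (since r^4/e^{r^ε} → 0), so ρ ≤ ε for all ε > 0, i.e. ρ = 0. Every nonconstant polynomial has order 0.
Therefore ρ = 0.

Order ρ = 0.


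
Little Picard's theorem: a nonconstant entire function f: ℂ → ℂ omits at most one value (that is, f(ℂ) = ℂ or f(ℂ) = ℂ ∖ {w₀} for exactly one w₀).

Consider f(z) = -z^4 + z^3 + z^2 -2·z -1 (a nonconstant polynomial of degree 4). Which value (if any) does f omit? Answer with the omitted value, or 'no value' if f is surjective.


Little Picard bounds the complement of f(ℂ) to at most one point.
For every w ∈ ℂ, the equation p(z) − w = 0 is a nonconstant polynomial in z and hence has at least one root by the fundamental theorem of algebra. So p is surjective onto ℂ, omitting no value.

Omitted value: no value.


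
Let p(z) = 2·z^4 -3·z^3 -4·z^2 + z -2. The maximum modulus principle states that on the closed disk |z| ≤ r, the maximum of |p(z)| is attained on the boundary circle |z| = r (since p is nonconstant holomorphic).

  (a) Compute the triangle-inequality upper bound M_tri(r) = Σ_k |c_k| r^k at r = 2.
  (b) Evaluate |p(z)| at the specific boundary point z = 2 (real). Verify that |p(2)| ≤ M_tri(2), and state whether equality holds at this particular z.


Coefficients: c_0 = -2, c_1 = 1, c_2 = -4, c_3 = -3, c_4 = 2. Radius r = 2.
Part (a). Triangle bound: M_tri(r) = Σ_k |c_k| r^k
  = |-2|·2^0 + |1|·2^1 + |-4|·2^2 + |-3|·2^3 + |2|·2^4
  = 2 + 2 + 16 + 24 + 32 = 76.
This bounds M(r) := max_{|z|=r} |p(z)| from above; equality holds iff all terms c_k z^k can be made to align in phase at a single z on |z|=r.
Part (b). At z = 2 (real, on the circle |z| = r):
  p(2) = (-2)·2^0 + (1)·2^1 + (-4)·2^2 + (-3)·2^3 + (2)·2^4 = -8.
  |p(2)| = 8.
Check: |p(2)| = 8 ≤ 76 = M_tri(2). ✓ Equality does not hold at z = 2 (the coefficients have mixed signs, so the terms do not all align in phase there).

M_tri(2) = 76; |p(2)| = 8; equality at z=2: no.


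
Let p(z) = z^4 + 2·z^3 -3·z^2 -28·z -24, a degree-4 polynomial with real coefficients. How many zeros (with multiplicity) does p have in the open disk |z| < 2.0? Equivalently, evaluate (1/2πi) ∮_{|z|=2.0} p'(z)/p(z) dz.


The zeros of p are: 3, -1, (-2 + 2i), (-2 - 2i).
Their magnitudes are: 3, 1, 2.828, 2.828.
Zeros with |z| < R = 2.0: -1.
Count = 1.
By the argument principle, (1/2πi) ∮_{|z|=R} p'(z)/p(z) dz equals exactly this count.

Number of zeros inside |z| < 2.0: 1.


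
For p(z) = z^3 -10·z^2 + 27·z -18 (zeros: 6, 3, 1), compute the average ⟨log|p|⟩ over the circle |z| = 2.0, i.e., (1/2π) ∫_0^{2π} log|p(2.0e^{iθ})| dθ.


Zeros: 1, 3, 6; r = 2.0.
Inside |z| < r: 1. Outside (|z| ≥ r): 3, 6.
p(0) = -18, so log|p(0)| = log(18) = 2.8904.
Apply Jensen: I(r) = log|p(0)| + Σ_k log(r/|z_k|), summed over zeros inside |z| < r.
  log(r/|z_k|) for z_k = 1: log(2.0/1) = 0.6931
  Outside zeros (3, 6) contribute nothing to the Jensen sum.
Sum over inside zeros: 0.6931.
I(r) = log|p(0)| + (inside sum) = 2.8904 + 0.6931 = 3.5835.
Note: since some zeros are outside |z| ≤ r, the simplified n·log(r) form does NOT apply — only the inside zeros contribute.

I(r) ≈ 3.5835.


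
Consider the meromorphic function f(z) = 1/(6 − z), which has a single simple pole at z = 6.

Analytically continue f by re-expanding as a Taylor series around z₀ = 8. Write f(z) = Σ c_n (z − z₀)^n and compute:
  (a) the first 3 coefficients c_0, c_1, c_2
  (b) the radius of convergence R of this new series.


Let w = z − z₀, so z = z₀ + w.
Then 6 − z = 6 − (z₀ + w) = (6 − z₀) − w = -2 − w.
f(z) = 1/(-2 − w) = (1/(-2)) · 1/(1 − w/(-2)) = Σ_{n≥0} w^n / (-2)^(n+1).
So c_n = 1/(-2)^(n+1):
  c_0 = 1/(-2)^1 = -1/2.
  c_1 = 1/(-2)^2 = 1/4.
  c_2 = 1/(-2)^3 = -1/8.
The series is valid for |w/d| < 1, i.e. |z − z₀| < |d|.
Radius of convergence: R = |6 − z₀| = |-2| = 2 (distance from z₀ to the singularity z = 6).

c_0 = -1/2, c_1 = 1/4, c_2 = -1/8; R = 2.


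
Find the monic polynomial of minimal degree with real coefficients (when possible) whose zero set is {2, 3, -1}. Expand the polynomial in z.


The polynomial is p(z) = ∏_{α ∈ S} (z − α), where S = {2, 3, -1}.
Expanding the product yields: p(z) = z^3 -4·z^2 + z + 6.
The resulting polynomial has degree 3 and real coefficients as required.

p(z) = z^3 -4·z^2 + z + 6.


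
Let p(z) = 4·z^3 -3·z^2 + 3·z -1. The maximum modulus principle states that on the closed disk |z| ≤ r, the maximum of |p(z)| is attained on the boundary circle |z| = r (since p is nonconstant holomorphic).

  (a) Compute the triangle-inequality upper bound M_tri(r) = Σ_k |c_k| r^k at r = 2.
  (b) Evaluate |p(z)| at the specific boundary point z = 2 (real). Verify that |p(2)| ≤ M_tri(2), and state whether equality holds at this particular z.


Coefficients: c_0 = -1, c_1 = 3, c_2 = -3, c_3 = 4. Radius r = 2.
Part (a). Triangle bound: M_tri(r) = Σ_k |c_k| r^k
  = |-1|·2^0 + |3|·2^1 + |-3|·2^2 + |4|·2^3
  = 1 + 6 + 12 + 32 = 51.
This bounds M(r) := max_{|z|=r} |p(z)| from above; equality holds iff all terms c_k z^k can be made to align in phase at a single z on |z|=r.
Part (b). At z = 2 (real, on the circle |z| = r):
  p(2) = (-1)·2^0 + (3)·2^1 + (-3)·2^2 + (4)·2^3 = 25.
  |p(2)| = 25.
Check: |p(2)| = 25 ≤ 51 = M_tri(2). ✓ Equality does not hold at z = 2 (the coefficients have mixed signs, so the terms do not all align in phase there).

M_tri(2) = 51; |p(2)| = 25; equality at z=2: no.


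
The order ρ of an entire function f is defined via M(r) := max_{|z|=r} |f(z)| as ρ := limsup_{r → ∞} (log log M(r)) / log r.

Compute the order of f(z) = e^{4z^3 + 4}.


|e^{4z^3 + 4}| = e^{Re(4·z^3) + 4} ≤ e^{4|z|^3 + 4} = e^{4r^3 + 4} on |z| = r, so ρ ≤ 3. Choosing z on |z|=r so that 4·z^3 is real positive (always possible by picking arg z appropriately) gives |f(z)| = e^{4r^3 + 4}, matching the bound. The additive constant 4 does not affect log log M(r) ~ 3·log r. Hence ρ = 3.
Therefore ρ = 3.

Order ρ = 3.


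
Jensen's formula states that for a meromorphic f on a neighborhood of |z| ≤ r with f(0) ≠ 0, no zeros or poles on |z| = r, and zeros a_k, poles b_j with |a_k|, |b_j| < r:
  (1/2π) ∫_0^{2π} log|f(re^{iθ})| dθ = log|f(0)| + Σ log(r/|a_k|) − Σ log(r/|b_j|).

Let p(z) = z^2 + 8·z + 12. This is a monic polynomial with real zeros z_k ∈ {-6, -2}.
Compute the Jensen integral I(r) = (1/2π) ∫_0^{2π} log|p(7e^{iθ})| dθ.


Zeros: -6, -2; r = 7.
Inside |z| < r: -6, -2. Outside (|z| ≥ r): ∅.
p(0) = 12, so log|p(0)| = log(12) = 2.4849.
Apply Jensen: I(r) = log|p(0)| + Σ_k log(r/|z_k|), summed over zeros inside |z| < r.
  log(r/|z_k|) for z_k = -6: log(7/6) = 0.1542
  log(r/|z_k|) for z_k = -2: log(7/2) = 1.2528
Sum over inside zeros: 1.4069.
I(r) = log|p(0)| + (inside sum) = 2.4849 + 1.4069 = 3.8918.
Closed form (all zeros inside, monic): I(r) = n·log(r) = 2·log(7) = 3.8918. ✓

I(r) ≈ 3.8918.


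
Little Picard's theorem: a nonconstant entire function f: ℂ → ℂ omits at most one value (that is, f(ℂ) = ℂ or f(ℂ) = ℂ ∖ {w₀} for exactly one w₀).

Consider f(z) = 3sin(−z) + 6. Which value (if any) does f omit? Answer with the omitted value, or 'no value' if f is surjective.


Little Picard bounds the complement of f(ℂ) to at most one point.
sin is entire and surjective onto ℂ: for every w ∈ ℂ, sin(ζ) = w has a solution ζ ∈ ℂ (e.g., via the complex inverse arcsin). With ζ = −z this gives z = ζ/(-1). Then 3·sin(−z) takes every value in 3·ℂ = ℂ, and adding 6 is a bijection of ℂ. So f is surjective and omits no value. (Note: only on the real line is sin bounded by [−1, 1].)

Omitted value: no value.


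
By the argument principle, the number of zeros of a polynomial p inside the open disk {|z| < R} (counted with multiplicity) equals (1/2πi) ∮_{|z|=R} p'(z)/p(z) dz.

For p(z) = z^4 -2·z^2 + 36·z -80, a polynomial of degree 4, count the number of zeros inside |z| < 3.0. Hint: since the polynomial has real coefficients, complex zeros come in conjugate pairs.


The zeros of p are: 2, (1 + 3i), (1 - 3i), -4.
Their magnitudes are: 2, 3.162, 3.162, 4.
Zeros with |z| < R = 3.0: 2.
Count = 1.
By the argument principle, (1/2πi) ∮_{|z|=R} p'(z)/p(z) dz equals exactly this count.

Number of zeros inside |z| < 3.0: 1.


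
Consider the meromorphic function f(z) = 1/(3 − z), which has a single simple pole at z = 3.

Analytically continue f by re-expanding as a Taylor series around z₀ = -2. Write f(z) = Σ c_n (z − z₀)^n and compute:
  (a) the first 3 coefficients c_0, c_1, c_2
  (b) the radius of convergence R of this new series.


Let w = z − z₀, so z = z₀ + w.
Then 3 − z = 3 − (z₀ + w) = (3 − z₀) − w = 5 − w.
f(z) = 1/(5 − w) = (1/(5)) · 1/(1 − w/(5)) = Σ_{n≥0} w^n / (5)^(n+1).
So c_n = 1/(5)^(n+1):
  c_0 = 1/(5)^1 = 1/5.
  c_1 = 1/(5)^2 = 1/25.
  c_2 = 1/(5)^3 = 1/125.
The series is valid for |w/d| < 1, i.e. |z − z₀| < |d|.
Radius of convergence: R = |3 − z₀| = |5| = 5 (distance from z₀ to the singularity z = 3).

c_0 = 1/5, c_1 = 1/25, c_2 = 1/125; R = 5.


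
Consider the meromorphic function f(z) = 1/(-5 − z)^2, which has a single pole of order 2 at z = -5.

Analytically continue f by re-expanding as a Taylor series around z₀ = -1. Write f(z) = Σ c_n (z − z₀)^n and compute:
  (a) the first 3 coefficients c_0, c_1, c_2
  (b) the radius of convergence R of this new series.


Let w = z − z₀, so z = z₀ + w.
Then -5 − z = -5 − (z₀ + w) = (-5 − z₀) − w = -4 − w.
f(z) = 1/(-4 − w)^2 = (1/(-4)^2) · (1 − w/(-4))^{−2}.
By the binomial series (1−u)^{−2} = Σ_{n≥0} C(n+1, 1) u^n for |u|<1, with u = w/(-4):
  c_n = C(n+1, 1) / (-4)^(n+2).
  c_0 = 1/(-4)^2 = 1/16.
  c_1 = 2/(-4)^3 = -1/32.
  c_2 = 3/(-4)^4 = 3/256.
The series is valid for |w/d| < 1, i.e. |z − z₀| < |d|.
Radius of convergence: R = |-5 − z₀| = |-4| = 4 (distance from z₀ to the singularity z = -5).

c_0 = 1/16, c_1 = -1/32, c_2 = 3/256; R = 4.


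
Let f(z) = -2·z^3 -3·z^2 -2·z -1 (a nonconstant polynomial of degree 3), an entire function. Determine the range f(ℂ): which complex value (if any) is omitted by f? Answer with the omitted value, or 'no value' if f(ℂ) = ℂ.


Little Picard bounds the complement of f(ℂ) to at most one point.
For every w ∈ ℂ, the equation p(z) − w = 0 is a nonconstant polynomial in z and hence has at least one root by the fundamental theorem of algebra. So p is surjective onto ℂ, omitting no value.

Omitted value: no value.


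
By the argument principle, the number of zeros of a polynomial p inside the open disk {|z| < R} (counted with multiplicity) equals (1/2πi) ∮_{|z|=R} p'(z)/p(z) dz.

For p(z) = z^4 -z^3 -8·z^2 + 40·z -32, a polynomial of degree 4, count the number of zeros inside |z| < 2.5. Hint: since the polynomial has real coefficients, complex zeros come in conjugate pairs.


The zeros of p are: (2 + 2i), (2 - 2i), -4, 1.
Their magnitudes are: 2.828, 2.828, 4, 1.
Zeros with |z| < R = 2.5: 1.
Count = 1.
By the argument principle, (1/2πi) ∮_{|z|=R} p'(z)/p(z) dz equals exactly this count.

Number of zeros inside |z| < 2.5: 1.


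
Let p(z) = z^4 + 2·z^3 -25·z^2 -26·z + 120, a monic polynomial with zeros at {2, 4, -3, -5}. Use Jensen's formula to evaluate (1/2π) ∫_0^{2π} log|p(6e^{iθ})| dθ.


Zeros: -5, -3, 2, 4; r = 6.
Inside |z| < r: -5, -3, 2, 4. Outside (|z| ≥ r): ∅.
p(0) = 120, so log|p(0)| = log(120) = 4.7875.
Apply Jensen: I(r) = log|p(0)| + Σ_k log(r/|z_k|), summed over zeros inside |z| < r.
  log(r/|z_k|) for z_k = 2: log(6/2) = 1.0986
  log(r/|z_k|) for z_k = 4: log(6/4) = 0.4055
  log(r/|z_k|) for z_k = -3: log(6/3) = 0.6931
  log(r/|z_k|) for z_k = -5: log(6/5) = 0.1823
Sum over inside zeros: 2.3795.
I(r) = log|p(0)| + (inside sum) = 4.7875 + 2.3795 = 7.1670.
Closed form (all zeros inside, monic): I(r) = n·log(r) = 4·log(6) = 7.1670. ✓

I(r) ≈ 7.1670.


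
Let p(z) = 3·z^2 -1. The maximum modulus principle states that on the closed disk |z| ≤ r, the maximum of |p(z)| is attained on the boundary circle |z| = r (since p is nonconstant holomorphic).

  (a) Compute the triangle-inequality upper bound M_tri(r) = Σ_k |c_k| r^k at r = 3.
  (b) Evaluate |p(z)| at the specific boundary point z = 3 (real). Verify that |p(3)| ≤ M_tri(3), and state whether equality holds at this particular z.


Coefficients: c_0 = -1, c_1 = 0, c_2 = 3. Radius r = 3.
Part (a). Triangle bound: M_tri(r) = Σ_k |c_k| r^k
  = |-1|·3^0 + |0|·3^1 + |3|·3^2
  = 1 + 0 + 27 = 28.
This bounds M(r) := max_{|z|=r} |p(z)| from above; equality holds iff all terms c_k z^k can be made to align in phase at a single z on |z|=r.
Part (b). At z = 3 (real, on the circle |z| = r):
  p(3) = (-1)·3^0 + (0)·3^1 + (3)·3^2 = 26.
  |p(3)| = 26.
Check: |p(3)| = 26 ≤ 28 = M_tri(3). ✓ Equality does not hold at z = 3 (the coefficients have mixed signs, so the terms do not all align in phase there).

M_tri(3) = 28; |p(3)| = 26; equality at z=3: no.


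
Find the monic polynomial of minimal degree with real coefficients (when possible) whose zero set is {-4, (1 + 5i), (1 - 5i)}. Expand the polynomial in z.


The polynomial is p(z) = ∏_{α ∈ S} (z − α), where S = {-4, (1 + 5i), (1 - 5i)}.
Expanding the product yields: p(z) = z^3 + 2·z^2 + 18·z + 104.
Note conjugate pairs combine to real quadratics: (z − (1+5i))(z − (1−5i)) = z² − 2z + 26.
The resulting polynomial has degree 3 and real coefficients as required.

p(z) = z^3 + 2·z^2 + 18·z + 104.


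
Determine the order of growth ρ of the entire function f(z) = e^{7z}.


|e^{7z}| = e^{Re(7·z) + 0} ≤ e^{7|z|^1 + 0} = e^{7r^1 + 0} on |z| = r, so ρ ≤ 1. Choosing z on |z|=r so that 7·z is real positive (always possible by picking arg z appropriately) gives |f(z)| = e^{7r^1 + 0}, matching the bound. The additive constant 0 does not affect log log M(r) ~ 1·log r. Hence ρ = 1.
Therefore ρ = 1.

Order ρ = 1.


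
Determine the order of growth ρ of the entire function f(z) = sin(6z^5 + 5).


Write sin(w) = (e^{iw} ± e^{−iw})/(2 or 2i), so |sin(w)| ≤ e^{|w|}. With w = 6z^5 + 5, |w| ≤ 6r^5 + 5 on |z|=r, giving M(r) ≤ e^{6r^5 + 5} and ρ ≤ 5. For the lower bound, choose z on |z|=r with 6z^5 purely imaginary of modulus 6r^5; then |sin(6z^5 + 5)| grows like e^{6r^5}/2, so ρ ≥ 5. Hence ρ = 5.
Therefore ρ = 5.

Order ρ = 5.


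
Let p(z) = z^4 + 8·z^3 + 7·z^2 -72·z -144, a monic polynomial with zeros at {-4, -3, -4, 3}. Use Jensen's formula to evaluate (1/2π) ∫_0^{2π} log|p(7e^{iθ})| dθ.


Zeros: -4, -4, -3, 3; r = 7.
Inside |z| < r: -4, -4, -3, 3. Outside (|z| ≥ r): ∅.
p(0) = -144, so log|p(0)| = log(144) = 4.9698.
Apply Jensen: I(r) = log|p(0)| + Σ_k log(r/|z_k|), summed over zeros inside |z| < r.
  log(r/|z_k|) for z_k = -4: log(7/4) = 0.5596
  log(r/|z_k|) for z_k = -3: log(7/3) = 0.8473
  log(r/|z_k|) for z_k = -4: log(7/4) = 0.5596
  log(r/|z_k|) for z_k = 3: log(7/3) = 0.8473
Sum over inside zeros: 2.8138.
I(r) = log|p(0)| + (inside sum) = 4.9698 + 2.8138 = 7.7836.
Closed form (all zeros inside, monic): I(r) = n·log(r) = 4·log(7) = 7.7836. ✓

I(r) ≈ 7.7836.


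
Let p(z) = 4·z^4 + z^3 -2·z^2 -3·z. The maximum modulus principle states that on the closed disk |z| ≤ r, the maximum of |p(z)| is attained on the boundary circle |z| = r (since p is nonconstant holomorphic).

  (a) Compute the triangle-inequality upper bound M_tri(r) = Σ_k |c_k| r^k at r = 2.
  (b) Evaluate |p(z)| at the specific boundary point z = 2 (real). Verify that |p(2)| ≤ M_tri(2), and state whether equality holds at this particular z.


Coefficients: c_0 = 0, c_1 = -3, c_2 = -2, c_3 = 1, c_4 = 4. Radius r = 2.
Part (a). Triangle bound: M_tri(r) = Σ_k |c_k| r^k
  = |0|·2^0 + |-3|·2^1 + |-2|·2^2 + |1|·2^3 + |4|·2^4
  = 0 + 6 + 8 + 8 + 64 = 86.
This bounds M(r) := max_{|z|=r} |p(z)| from above; equality holds iff all terms c_k z^k can be made to align in phase at a single z on |z|=r.
Part (b). At z = 2 (real, on the circle |z| = r):
  p(2) = (0)·2^0 + (-3)·2^1 + (-2)·2^2 + (1)·2^3 + (4)·2^4 = 58.
  |p(2)| = 58.
Check: |p(2)| = 58 ≤ 86 = M_tri(2). ✓ Equality does not hold at z = 2 (the coefficients have mixed signs, so the terms do not all align in phase there).

M_tri(2) = 86; |p(2)| = 58; equality at z=2: no.


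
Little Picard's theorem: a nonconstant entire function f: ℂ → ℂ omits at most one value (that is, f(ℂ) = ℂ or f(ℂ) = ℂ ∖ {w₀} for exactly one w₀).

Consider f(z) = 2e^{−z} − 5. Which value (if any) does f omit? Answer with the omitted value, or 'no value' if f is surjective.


Little Picard bounds the complement of f(ℂ) to at most one point.
e^{−z} is never zero on ℂ, so 2·e^{−z} takes every value in ℂ ∖ {0}. Adding -5 shifts the range to ℂ ∖ {-5}. Thus f omits exactly the value -5.

Omitted value: -5.


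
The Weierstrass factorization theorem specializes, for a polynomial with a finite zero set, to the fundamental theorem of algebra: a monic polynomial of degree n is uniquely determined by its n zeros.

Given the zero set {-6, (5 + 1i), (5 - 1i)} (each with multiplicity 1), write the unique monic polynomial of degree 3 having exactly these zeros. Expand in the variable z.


The polynomial is p(z) = ∏_{α ∈ S} (z − α), where S = {-6, (5 + 1i), (5 - 1i)}.
Expanding the product yields: p(z) = z^3 -4·z^2 -34·z + 156.
Note conjugate pairs combine to real quadratics: (z − (5+1i))(z − (5−1i)) = z² − 10z + 26.
The resulting polynomial has degree 3 and real coefficients as required.

p(z) = z^3 -4·z^2 -34·z + 156.


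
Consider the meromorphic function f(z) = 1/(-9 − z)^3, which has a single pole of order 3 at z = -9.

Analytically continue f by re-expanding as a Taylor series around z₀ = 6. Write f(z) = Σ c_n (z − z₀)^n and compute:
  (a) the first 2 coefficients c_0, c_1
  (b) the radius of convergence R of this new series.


Let w = z − z₀, so z = z₀ + w.
Then -9 − z = -9 − (z₀ + w) = (-9 − z₀) − w = -15 − w.
f(z) = 1/(-15 − w)^3 = (1/(-15)^3) · (1 − w/(-15))^{−3}.
By the binomial series (1−u)^{−3} = Σ_{n≥0} C(n+2, 2) u^n for |u|<1, with u = w/(-15):
  c_n = C(n+2, 2) / (-15)^(n+3).
  c_0 = 1/(-15)^3 = -1/3375.
  c_1 = 3/(-15)^4 = 1/16875.
The series is valid for |w/d| < 1, i.e. |z − z₀| < |d|.
Radius of convergence: R = |-9 − z₀| = |-15| = 15 (distance from z₀ to the singularity z = -9).

c_0 = -1/3375, c_1 = 1/16875; R = 15.


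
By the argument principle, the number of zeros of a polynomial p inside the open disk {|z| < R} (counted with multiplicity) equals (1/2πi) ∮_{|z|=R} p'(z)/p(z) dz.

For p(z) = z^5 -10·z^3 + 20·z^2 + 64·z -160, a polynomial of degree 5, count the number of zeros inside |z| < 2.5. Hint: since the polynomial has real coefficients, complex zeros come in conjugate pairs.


The zeros of p are: (-3 + 1i), (-3 - 1i), 2, (2 + 2i), (2 - 2i).
Their magnitudes are: 3.162, 3.162, 2, 2.828, 2.828.
Zeros with |z| < R = 2.5: 2.
Count = 1.
By the argument principle, (1/2πi) ∮_{|z|=R} p'(z)/p(z) dz equals exactly this count.

Number of zeros inside |z| < 2.5: 1.


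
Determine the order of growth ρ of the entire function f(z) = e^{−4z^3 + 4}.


|e^{−4z^3 + 4}| = e^{Re(-4·z^3) + 4} ≤ e^{4|z|^3 + 4} = e^{4r^3 + 4} on |z| = r, so ρ ≤ 3. Choosing z on |z|=r so that -4·z^3 is real positive (always possible by picking arg z appropriately) gives |f(z)| = e^{4r^3 + 4}, matching the bound. The additive constant 4 does not affect log log M(r) ~ 3·log r. Hence ρ = 3.
Therefore ρ = 3.

Order ρ = 3.


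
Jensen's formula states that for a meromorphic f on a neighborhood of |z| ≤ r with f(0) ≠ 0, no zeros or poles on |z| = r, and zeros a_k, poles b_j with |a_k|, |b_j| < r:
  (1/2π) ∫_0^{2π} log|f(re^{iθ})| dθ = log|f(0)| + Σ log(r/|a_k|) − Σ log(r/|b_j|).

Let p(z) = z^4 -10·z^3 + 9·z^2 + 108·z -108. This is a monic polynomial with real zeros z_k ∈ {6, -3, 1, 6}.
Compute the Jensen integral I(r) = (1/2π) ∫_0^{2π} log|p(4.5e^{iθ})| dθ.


Zeros: -3, 1, 6, 6; r = 4.5.
Inside |z| < r: -3, 1. Outside (|z| ≥ r): 6, 6.
p(0) = -108, so log|p(0)| = log(108) = 4.6821.
Apply Jensen: I(r) = log|p(0)| + Σ_k log(r/|z_k|), summed over zeros inside |z| < r.
  log(r/|z_k|) for z_k = -3: log(4.5/3) = 0.4055
  log(r/|z_k|) for z_k = 1: log(4.5/1) = 1.5041
  Outside zeros (6, 6) contribute nothing to the Jensen sum.
Sum over inside zeros: 1.9095.
I(r) = log|p(0)| + (inside sum) = 4.6821 + 1.9095 = 6.5917.
Note: since some zeros are outside |z| ≤ r, the simplified n·log(r) form does NOT apply — only the inside zeros contribute.

I(r) ≈ 6.5917.


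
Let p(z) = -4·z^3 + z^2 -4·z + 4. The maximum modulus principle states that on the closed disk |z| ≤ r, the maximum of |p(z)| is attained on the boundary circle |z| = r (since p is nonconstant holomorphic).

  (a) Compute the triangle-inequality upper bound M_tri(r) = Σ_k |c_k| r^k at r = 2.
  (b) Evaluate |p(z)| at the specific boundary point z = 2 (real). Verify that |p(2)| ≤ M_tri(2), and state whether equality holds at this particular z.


Coefficients: c_0 = 4, c_1 = -4, c_2 = 1, c_3 = -4. Radius r = 2.
Part (a). Triangle bound: M_tri(r) = Σ_k |c_k| r^k
  = |4|·2^0 + |-4|·2^1 + |1|·2^2 + |-4|·2^3
  = 4 + 8 + 4 + 32 = 48.
This bounds M(r) := max_{|z|=r} |p(z)| from above; equality holds iff all terms c_k z^k can be made to align in phase at a single z on |z|=r.
Part (b). At z = 2 (real, on the circle |z| = r):
  p(2) = (4)·2^0 + (-4)·2^1 + (1)·2^2 + (-4)·2^3 = -32.
  |p(2)| = 32.
Check: |p(2)| = 32 ≤ 48 = M_tri(2). ✓ Equality does not hold at z = 2 (the coefficients have mixed signs, so the terms do not all align in phase there).

M_tri(2) = 48; |p(2)| = 32; equality at z=2: no.


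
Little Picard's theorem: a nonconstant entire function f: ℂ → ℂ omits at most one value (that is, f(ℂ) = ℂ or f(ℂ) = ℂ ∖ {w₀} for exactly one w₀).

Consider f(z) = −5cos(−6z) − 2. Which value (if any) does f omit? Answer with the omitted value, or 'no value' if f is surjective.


Little Picard bounds the complement of f(ℂ) to at most one point.
cos is entire and surjective onto ℂ: for every w ∈ ℂ, cos(ζ) = w has a solution ζ ∈ ℂ (e.g., via the complex inverse arccos). With ζ = −6z this gives z = ζ/(-6). Then -5·cos(−6z) takes every value in -5·ℂ = ℂ, and adding -2 is a bijection of ℂ. So f is surjective and omits no value. (Note: only on the real line is cos bounded by [−1, 1].)

Omitted value: no value.


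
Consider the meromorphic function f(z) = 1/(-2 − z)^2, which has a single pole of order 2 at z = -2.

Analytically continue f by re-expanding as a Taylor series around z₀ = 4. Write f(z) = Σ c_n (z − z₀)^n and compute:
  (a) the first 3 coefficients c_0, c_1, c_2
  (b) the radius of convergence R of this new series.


Let w = z − z₀, so z = z₀ + w.
Then -2 − z = -2 − (z₀ + w) = (-2 − z₀) − w = -6 − w.
f(z) = 1/(-6 − w)^2 = (1/(-6)^2) · (1 − w/(-6))^{−2}.
By the binomial series (1−u)^{−2} = Σ_{n≥0} C(n+1, 1) u^n for |u|<1, with u = w/(-6):
  c_n = C(n+1, 1) / (-6)^(n+2).
  c_0 = 1/(-6)^2 = 1/36.
  c_1 = 2/(-6)^3 = -1/108.
  c_2 = 3/(-6)^4 = 1/432.
The series is valid for |w/d| < 1, i.e. |z − z₀| < |d|.
Radius of convergence: R = |-2 − z₀| = |-6| = 6 (distance from z₀ to the singularity z = -2).

c_0 = 1/36, c_1 = -1/108, c_2 = 1/432; R = 6.


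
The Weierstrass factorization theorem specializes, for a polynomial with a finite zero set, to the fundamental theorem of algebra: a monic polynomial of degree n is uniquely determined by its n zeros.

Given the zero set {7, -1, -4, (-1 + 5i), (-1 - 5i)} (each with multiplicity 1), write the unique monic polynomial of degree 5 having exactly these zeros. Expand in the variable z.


The polynomial is p(z) = ∏_{α ∈ S} (z − α), where S = {7, -1, -4, (-1 + 5i), (-1 - 5i)}.
Expanding the product yields: p(z) = z^5 -9·z^3 -142·z^2 -862·z -728.
Note conjugate pairs combine to real quadratics: (z − (-1+5i))(z − (-1−5i)) = z² + 2z + 26.
The resulting polynomial has degree 5 and real coefficients as required.

p(z) = z^5 -9·z^3 -142·z^2 -862·z -728.


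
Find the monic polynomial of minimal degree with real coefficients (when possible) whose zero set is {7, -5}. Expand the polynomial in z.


The polynomial is p(z) = ∏_{α ∈ S} (z − α), where S = {7, -5}.
Expanding the product yields: p(z) = z^2 -2·z -35.
The resulting polynomial has degree 2 and real coefficients as required.

p(z) = z^2 -2·z -35.


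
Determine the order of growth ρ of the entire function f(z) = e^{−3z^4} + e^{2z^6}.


Each summand is entire of order 4 and 6 respectively (as in the single-exponential case). The order of a sum is at most the max of the orders, so ρ ≤ 6. For the lower bound: on |z|=r choose arg z so that 2z^6 is real positive; then |e^{2z^6}| = e^{2r^6} while |e^{-3z^4}| ≤ e^{3r^4} = o(e^{2r^6}). So |f| ≥ e^{2r^6}(1 − o(1)) and ρ ≥ 6. Hence ρ = max(4, 6) = 6.
Therefore ρ = 6.

Order ρ = 6.


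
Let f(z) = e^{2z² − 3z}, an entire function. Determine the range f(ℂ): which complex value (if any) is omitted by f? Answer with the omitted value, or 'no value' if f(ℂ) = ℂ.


Little Picard bounds the complement of f(ℂ) to at most one point.
The exponent g(z) = 2z² − 3z is a nonconstant polynomial, hence surjective onto ℂ. So e^{g(z)} takes every value in {e^w : w ∈ ℂ} = ℂ ∖ {0}. Adding 0 shifts the range to ℂ ∖ {0}. f omits exactly 0.

Omitted value: 0.


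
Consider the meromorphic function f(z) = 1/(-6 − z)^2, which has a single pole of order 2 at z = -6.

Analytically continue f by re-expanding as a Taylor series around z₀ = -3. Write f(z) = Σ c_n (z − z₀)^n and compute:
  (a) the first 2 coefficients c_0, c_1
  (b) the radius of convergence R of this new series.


Let w = z − z₀, so z = z₀ + w.
Then -6 − z = -6 − (z₀ + w) = (-6 − z₀) − w = -3 − w.
f(z) = 1/(-3 − w)^2 = (1/(-3)^2) · (1 − w/(-3))^{−2}.
By the binomial series (1−u)^{−2} = Σ_{n≥0} C(n+1, 1) u^n for |u|<1, with u = w/(-3):
  c_n = C(n+1, 1) / (-3)^(n+2).
  c_0 = 1/(-3)^2 = 1/9.
  c_1 = 2/(-3)^3 = -2/27.
The series is valid for |w/d| < 1, i.e. |z − z₀| < |d|.
Radius of convergence: R = |-6 − z₀| = |-3| = 3 (distance from z₀ to the singularity z = -6).

c_0 = 1/9, c_1 = -2/27; R = 3.


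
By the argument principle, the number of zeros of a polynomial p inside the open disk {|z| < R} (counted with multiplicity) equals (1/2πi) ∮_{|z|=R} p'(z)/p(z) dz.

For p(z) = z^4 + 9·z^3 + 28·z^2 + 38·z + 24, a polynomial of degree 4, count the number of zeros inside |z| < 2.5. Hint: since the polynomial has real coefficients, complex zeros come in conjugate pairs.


The zeros of p are: (-1 + 1i), (-1 - 1i), -4, -3.
Their magnitudes are: 1.414, 1.414, 4, 3.
Zeros with |z| < R = 2.5: (-1 + 1i), (-1 - 1i).
Count = 2.
By the argument principle, (1/2πi) ∮_{|z|=R} p'(z)/p(z) dz equals exactly this count.

Number of zeros inside |z| < 2.5: 2.


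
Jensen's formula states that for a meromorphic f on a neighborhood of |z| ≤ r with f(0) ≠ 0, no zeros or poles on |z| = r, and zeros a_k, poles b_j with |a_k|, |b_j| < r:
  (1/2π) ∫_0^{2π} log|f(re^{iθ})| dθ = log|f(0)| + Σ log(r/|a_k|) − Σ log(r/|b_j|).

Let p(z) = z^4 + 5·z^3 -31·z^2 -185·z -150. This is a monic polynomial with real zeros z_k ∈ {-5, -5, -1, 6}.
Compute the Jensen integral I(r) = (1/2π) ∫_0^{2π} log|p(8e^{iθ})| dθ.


Zeros: -5, -5, -1, 6; r = 8.
Inside |z| < r: -5, -5, -1, 6. Outside (|z| ≥ r): ∅.
p(0) = -150, so log|p(0)| = log(150) = 5.0106.
Apply Jensen: I(r) = log|p(0)| + Σ_k log(r/|z_k|), summed over zeros inside |z| < r.
  log(r/|z_k|) for z_k = -5: log(8/5) = 0.4700
  log(r/|z_k|) for z_k = -5: log(8/5) = 0.4700
  log(r/|z_k|) for z_k = -1: log(8/1) = 2.0794
  log(r/|z_k|) for z_k = 6: log(8/6) = 0.2877
Sum over inside zeros: 3.3071.
I(r) = log|p(0)| + (inside sum) = 5.0106 + 3.3071 = 8.3178.
Closed form (all zeros inside, monic): I(r) = n·log(r) = 4·log(8) = 8.3178. ✓

I(r) ≈ 8.3178.


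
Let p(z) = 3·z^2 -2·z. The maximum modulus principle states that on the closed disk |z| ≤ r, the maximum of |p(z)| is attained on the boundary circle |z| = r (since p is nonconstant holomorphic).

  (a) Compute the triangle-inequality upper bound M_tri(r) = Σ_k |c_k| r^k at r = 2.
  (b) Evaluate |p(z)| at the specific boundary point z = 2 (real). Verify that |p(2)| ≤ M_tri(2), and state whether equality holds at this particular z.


Coefficients: c_0 = 0, c_1 = -2, c_2 = 3. Radius r = 2.
Part (a). Triangle bound: M_tri(r) = Σ_k |c_k| r^k
  = |0|·2^0 + |-2|·2^1 + |3|·2^2
  = 0 + 4 + 12 = 16.
This bounds M(r) := max_{|z|=r} |p(z)| from above; equality holds iff all terms c_k z^k can be made to align in phase at a single z on |z|=r.
Part (b). At z = 2 (real, on the circle |z| = r):
  p(2) = (0)·2^0 + (-2)·2^1 + (3)·2^2 = 8.
  |p(2)| = 8.
Check: |p(2)| = 8 ≤ 16 = M_tri(2). ✓ Equality does not hold at z = 2 (the coefficients have mixed signs, so the terms do not all align in phase there).

M_tri(2) = 16; |p(2)| = 8; equality at z=2: no.


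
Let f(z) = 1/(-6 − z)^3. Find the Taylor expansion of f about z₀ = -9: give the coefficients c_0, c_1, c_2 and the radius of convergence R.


Let w = z − z₀, so z = z₀ + w.
Then -6 − z = -6 − (z₀ + w) = (-6 − z₀) − w = 3 − w.
f(z) = 1/(3 − w)^3 = (1/(3)^3) · (1 − w/(3))^{−3}.
By the binomial series (1−u)^{−3} = Σ_{n≥0} C(n+2, 2) u^n for |u|<1, with u = w/(3):
  c_n = C(n+2, 2) / (3)^(n+3).
  c_0 = 1/(3)^3 = 1/27.
  c_1 = 3/(3)^4 = 1/27.
  c_2 = 6/(3)^5 = 2/81.
The series is valid for |w/d| < 1, i.e. |z − z₀| < |d|.
Radius of convergence: R = |-6 − z₀| = |3| = 3 (distance from z₀ to the singularity z = -6).

c_0 = 1/27, c_1 = 1/27, c_2 = 2/81; R = 3.


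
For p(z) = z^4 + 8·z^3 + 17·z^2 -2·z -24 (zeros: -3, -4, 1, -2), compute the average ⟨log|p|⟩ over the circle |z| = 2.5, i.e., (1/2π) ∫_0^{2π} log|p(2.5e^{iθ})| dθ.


Zeros: -4, -3, -2, 1; r = 2.5.
Inside |z| < r: -2, 1. Outside (|z| ≥ r): -4, -3.
p(0) = -24, so log|p(0)| = log(24) = 3.1781.
Apply Jensen: I(r) = log|p(0)| + Σ_k log(r/|z_k|), summed over zeros inside |z| < r.
  log(r/|z_k|) for z_k = 1: log(2.5/1) = 0.9163
  log(r/|z_k|) for z_k = -2: log(2.5/2) = 0.2231
  Outside zeros (-4, -3) contribute nothing to the Jensen sum.
Sum over inside zeros: 1.1394.
I(r) = log|p(0)| + (inside sum) = 3.1781 + 1.1394 = 4.3175.
Note: since some zeros are outside |z| ≤ r, the simplified n·log(r) form does NOT apply — only the inside zeros contribute.

I(r) ≈ 4.3175.
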